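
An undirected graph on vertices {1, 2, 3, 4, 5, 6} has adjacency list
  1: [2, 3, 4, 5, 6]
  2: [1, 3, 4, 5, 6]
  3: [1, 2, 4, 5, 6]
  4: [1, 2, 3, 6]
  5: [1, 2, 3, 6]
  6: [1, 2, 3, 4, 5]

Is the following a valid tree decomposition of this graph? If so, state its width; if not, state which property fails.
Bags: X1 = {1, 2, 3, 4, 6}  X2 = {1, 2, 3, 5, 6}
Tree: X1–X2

Vertex coverage: the bags together contain {1, 2, 3, 4, 5, 6}, the full vertex set. Edge coverage: each edge of G has both endpoints in at least one bag. Running intersection: for every vertex, the bags containing it form a connected subtree. All three properties hold, so this is a valid tree decomposition of width max|bag| − 1 = 4, and hence tw(G) ≤ 4.

Yes; width 4.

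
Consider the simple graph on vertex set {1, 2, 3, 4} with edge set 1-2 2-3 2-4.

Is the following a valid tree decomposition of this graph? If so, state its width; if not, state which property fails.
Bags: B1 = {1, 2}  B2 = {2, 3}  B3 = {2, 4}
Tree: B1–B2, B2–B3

Yes; width 1.

Checking the three conditions: (i) the bags cover all of {1, 2, 3, 4}; (ii) for each edge, some bag contains both endpoints; (iii) the bags containing any fixed vertex form a subtree. All hold, so the decomposition is valid with width 2 − 1 = 1.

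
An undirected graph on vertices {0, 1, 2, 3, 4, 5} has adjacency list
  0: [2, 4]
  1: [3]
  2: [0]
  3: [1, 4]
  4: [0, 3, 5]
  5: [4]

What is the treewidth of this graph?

A width-1 tree decomposition is:
Bags: B1 = {3, 4}  B2 = {4, 5}  B3 = {0, 4}  B4 = {1, 3}  B5 = {0, 2}
Tree: B1–B2, B1–B3, B1–B4, B3–B5
Each bag holds 2 vertices, so the decomposition has width 1, which upper-bounds the treewidth. Any graph with an edge has treewidth ≥ 1, and G has the edge 4–3. Hence tw(G) = 1 exactly.

1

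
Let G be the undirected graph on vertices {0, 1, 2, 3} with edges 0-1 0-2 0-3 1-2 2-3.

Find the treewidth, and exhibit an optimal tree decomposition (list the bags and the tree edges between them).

Each bag holds 3 vertices, so the decomposition has width 2, which upper-bounds the treewidth. For the lower bound, the 3 vertices {0, 1, 2} are pairwise adjacent, and any tree decomposition puts a clique entirely inside one bag — forcing width ≥ 2. Therefore the treewidth is 2.

Treewidth 2.
One optimal decomposition is:
Bags: B1 = {0, 2, 3}  B2 = {0, 1, 2}
Tree: B1–B2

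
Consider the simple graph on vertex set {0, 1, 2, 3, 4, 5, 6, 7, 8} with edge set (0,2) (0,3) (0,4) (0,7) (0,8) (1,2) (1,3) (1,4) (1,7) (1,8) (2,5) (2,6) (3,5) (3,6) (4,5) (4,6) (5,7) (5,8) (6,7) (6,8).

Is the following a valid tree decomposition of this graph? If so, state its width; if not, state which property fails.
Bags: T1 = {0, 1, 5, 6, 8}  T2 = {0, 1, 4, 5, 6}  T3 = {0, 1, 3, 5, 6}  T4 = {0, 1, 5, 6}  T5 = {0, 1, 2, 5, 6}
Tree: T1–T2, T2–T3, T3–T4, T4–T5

No — vertex 7 appears in no bag.

A tree decomposition must satisfy three properties: every vertex lies in some bag; for every edge, both endpoints lie together in some bag; and for every vertex, the bags containing it form a connected subtree. Here vertex 7 appears in no bag, so the decomposition is invalid.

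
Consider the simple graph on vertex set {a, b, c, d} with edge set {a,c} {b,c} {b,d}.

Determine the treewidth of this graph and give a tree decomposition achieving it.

Each bag holds 2 vertices, so the decomposition has width 1, which upper-bounds the treewidth. Since G has at least one edge (e.g. b–c), it is not an edgeless graph, so tw(G) ≥ 1. The upper and lower bounds meet at 1, so that is the treewidth.

Treewidth 1.
Bags: B1 = {b, c}  B2 = {a, c}  B3 = {b, d}
Tree: B1–B2, B1–B3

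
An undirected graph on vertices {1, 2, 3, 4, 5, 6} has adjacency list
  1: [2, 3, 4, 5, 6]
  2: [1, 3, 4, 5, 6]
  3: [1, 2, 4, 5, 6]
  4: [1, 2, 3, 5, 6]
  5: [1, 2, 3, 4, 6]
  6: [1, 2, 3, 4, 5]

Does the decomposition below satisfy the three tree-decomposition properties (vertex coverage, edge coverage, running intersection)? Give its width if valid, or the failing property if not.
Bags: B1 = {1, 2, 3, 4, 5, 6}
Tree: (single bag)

Vertex coverage: the bags together contain {1, 2, 3, 4, 5, 6}, the full vertex set. Edge coverage: each edge of G has both endpoints in at least one bag. Running intersection: for every vertex, the bags containing it form a connected subtree. All three properties hold, so this is a valid tree decomposition of width max|bag| − 1 = 5, and hence tw(G) ≤ 5.

Yes; width 5.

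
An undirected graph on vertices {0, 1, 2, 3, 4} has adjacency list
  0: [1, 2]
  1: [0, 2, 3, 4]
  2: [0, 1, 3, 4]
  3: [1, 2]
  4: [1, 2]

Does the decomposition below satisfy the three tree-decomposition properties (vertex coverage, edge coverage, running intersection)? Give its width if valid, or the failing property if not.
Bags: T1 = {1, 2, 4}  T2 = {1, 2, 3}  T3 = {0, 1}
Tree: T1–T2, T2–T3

No — edge (2,0) lies in no bag.

A tree decomposition must satisfy three properties: every vertex lies in some bag; for every edge, both endpoints lie together in some bag; and for every vertex, the bags containing it form a connected subtree. Here edge (2,0) lies in no bag, so the decomposition is invalid.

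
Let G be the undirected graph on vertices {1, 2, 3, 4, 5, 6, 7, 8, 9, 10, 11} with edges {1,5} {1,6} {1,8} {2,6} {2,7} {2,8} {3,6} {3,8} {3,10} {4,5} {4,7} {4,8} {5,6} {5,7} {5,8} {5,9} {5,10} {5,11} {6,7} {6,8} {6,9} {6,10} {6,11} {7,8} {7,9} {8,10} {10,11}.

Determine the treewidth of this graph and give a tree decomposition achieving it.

Treewidth 3.
Bags: B1 = {5, 6, 7, 8}  B2 = {1, 5, 6, 8}  B3 = {2, 6, 7, 8}  B4 = {5, 6, 8, 10}  B5 = {4, 5, 7, 8}  B6 = {5, 6, 10, 11}  B7 = {5, 6, 7, 9}  B8 = {3, 6, 8, 10}
Tree: B1–B2, B1–B3, B1–B4, B1–B5, B4–B6, B1–B7, B4–B8

Each bag holds 4 vertices, so the decomposition has width 3, which upper-bounds the treewidth. Conversely, {4, 5, 7, 8} is a clique of size 4, and the vertices of any clique must share a bag in every tree decomposition; so some bag has ≥ 4 vertices and tw(G) ≥ 3. Combining the bounds, tw(G) = 3.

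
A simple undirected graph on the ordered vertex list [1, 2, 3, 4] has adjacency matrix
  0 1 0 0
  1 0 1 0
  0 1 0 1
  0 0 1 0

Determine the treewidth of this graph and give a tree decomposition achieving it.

The largest bag has 2 vertices, giving width 1; this decomposition certifies tw(G) ≤ 1. Any graph with an edge has treewidth ≥ 1, and G has the edge 2–3. Therefore the treewidth is 1.

Treewidth 1.
One optimal decomposition is:
Bags: B1 = {2, 3}  B2 = {3, 4}  B3 = {1, 2}
Tree: B1–B2, B1–B3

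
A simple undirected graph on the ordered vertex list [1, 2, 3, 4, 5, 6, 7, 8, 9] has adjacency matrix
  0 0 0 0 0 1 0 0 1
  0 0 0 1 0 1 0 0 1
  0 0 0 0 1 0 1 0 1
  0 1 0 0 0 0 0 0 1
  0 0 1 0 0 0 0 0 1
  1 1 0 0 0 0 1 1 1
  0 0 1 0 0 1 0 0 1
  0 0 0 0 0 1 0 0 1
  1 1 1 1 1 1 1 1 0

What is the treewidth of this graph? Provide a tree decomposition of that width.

Each bag holds 3 vertices, so the decomposition has width 2, which upper-bounds the treewidth. On the other hand G contains the 3-clique {3, 5, 9}. A clique must lie in a single bag of any decomposition, so no decomposition can have width below 2. Therefore the treewidth is 2.

Treewidth 2.
Bags: B1 = {6, 7, 9}  B2 = {3, 7, 9}  B3 = {6, 8, 9}  B4 = {2, 6, 9}  B5 = {2, 4, 9}  B6 = {3, 5, 9}  B7 = {1, 6, 9}
Tree: B1–B2, B1–B3, B1–B4, B4–B5, B2–B6, B1–B7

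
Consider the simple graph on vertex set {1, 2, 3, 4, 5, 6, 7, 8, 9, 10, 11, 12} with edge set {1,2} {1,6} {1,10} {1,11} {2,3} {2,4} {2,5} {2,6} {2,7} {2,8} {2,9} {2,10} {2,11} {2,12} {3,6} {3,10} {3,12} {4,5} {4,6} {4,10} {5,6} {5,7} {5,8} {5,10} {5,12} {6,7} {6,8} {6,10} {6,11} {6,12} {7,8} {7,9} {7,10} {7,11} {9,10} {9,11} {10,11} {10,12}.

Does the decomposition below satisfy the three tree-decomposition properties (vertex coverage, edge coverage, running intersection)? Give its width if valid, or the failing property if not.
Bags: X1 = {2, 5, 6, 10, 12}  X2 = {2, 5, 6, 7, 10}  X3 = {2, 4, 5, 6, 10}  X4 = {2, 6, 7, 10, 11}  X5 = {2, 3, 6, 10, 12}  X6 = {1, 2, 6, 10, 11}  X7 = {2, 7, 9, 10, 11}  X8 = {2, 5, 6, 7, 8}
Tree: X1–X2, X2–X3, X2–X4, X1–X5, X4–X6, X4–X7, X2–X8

Yes; width 4.

Checking the three conditions: (i) the bags cover all of {1, 2, 3, 4, 5, 6, 7, 8, 9, 10, 11, 12}; (ii) for each edge, some bag contains both endpoints; (iii) the bags containing any fixed vertex form a subtree. All hold, so the decomposition is valid with width 5 − 1 = 4.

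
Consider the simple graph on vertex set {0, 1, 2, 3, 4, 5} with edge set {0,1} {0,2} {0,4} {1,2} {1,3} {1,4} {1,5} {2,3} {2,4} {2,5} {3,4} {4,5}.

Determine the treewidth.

A width-3 tree decomposition is:
Bags: B1 = {1, 2, 3, 4}  B2 = {0, 1, 2, 4}  B3 = {1, 2, 4, 5}
Tree: B1–B2, B2–B3
Each bag holds 4 vertices, so the decomposition has width 3, which upper-bounds the treewidth. On the other hand G contains the 4-clique {0, 1, 2, 4}. A clique must lie in a single bag of any decomposition, so no decomposition can have width below 3. Hence tw(G) = 3 exactly.

3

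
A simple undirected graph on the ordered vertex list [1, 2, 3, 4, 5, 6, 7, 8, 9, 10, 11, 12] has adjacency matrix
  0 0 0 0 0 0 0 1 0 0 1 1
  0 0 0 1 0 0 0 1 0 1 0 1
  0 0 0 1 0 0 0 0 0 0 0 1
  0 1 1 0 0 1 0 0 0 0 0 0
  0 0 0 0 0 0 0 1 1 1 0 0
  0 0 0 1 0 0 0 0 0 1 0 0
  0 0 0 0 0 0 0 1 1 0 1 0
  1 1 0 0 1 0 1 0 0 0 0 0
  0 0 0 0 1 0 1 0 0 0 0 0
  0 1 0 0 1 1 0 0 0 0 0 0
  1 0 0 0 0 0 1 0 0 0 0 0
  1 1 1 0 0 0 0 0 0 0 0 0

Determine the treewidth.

3

A width-3 tree decomposition is:
Bags: B1 = {1, 7, 9, 11}  B2 = {1, 7, 8, 9}  B3 = {1, 5, 8, 9}  B4 = {1, 5, 8, 12}  B5 = {2, 5, 8, 12}  B6 = {2, 5, 10, 12}  B7 = {2, 3, 10, 12}  B8 = {2, 3, 4, 10}  B9 = {3, 4, 6, 10}
Tree: B1–B2, B2–B3, B3–B4, B4–B5, B5–B6, B6–B7, B7–B8, B8–B9
Every bag has size at most 4, so the width is 4 − 1 = 3 and tw(G) ≤ 3. For the lower bound: the 4 vertex sets {7,9,11}, {1}, {8}, {2,5,10,12} are disjoint, each induces a connected subgraph, and every pair is joined by at least one edge of G. Contracting each set to a single vertex therefore yields K_{4} as a minor, and since treewidth is minor-monotone, tw(G) ≥ tw(K_{4}) = 3. The upper and lower bounds meet at 3, so that is the treewidth.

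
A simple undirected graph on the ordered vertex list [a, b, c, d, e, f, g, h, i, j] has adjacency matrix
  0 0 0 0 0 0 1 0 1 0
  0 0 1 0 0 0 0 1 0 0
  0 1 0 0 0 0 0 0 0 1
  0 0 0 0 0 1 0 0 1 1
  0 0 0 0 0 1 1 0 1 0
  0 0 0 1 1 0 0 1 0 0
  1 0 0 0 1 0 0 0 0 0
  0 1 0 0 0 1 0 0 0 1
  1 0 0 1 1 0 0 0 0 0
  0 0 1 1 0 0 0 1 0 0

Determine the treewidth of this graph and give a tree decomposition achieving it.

Treewidth 2.
One optimal decomposition is:
Bags: B1 = {b, c, h}  B2 = {c, h, j}  B3 = {f, h, j}  B4 = {d, f, j}  B5 = {d, e, f}  B6 = {d, e, i}  B7 = {e, g, i}  B8 = {a, g, i}
Tree: B1–B2, B2–B3, B3–B4, B4–B5, B5–B6, B6–B7, B7–B8

Each bag holds 3 vertices, so the decomposition has width 2, which upper-bounds the treewidth. For the lower bound, G contains the cycle b–c–j–h–b, so G is not a forest; only forests have treewidth ≤ 1, hence tw(G) ≥ 2. The upper and lower bounds meet at 2, so that is the treewidth.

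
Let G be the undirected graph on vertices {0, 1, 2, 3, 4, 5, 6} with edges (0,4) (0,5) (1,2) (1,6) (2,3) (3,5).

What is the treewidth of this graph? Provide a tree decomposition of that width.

Treewidth 1.
One such decomposition:
Bags: B1 = {1, 6}  B2 = {1, 2}  B3 = {2, 3}  B4 = {3, 5}  B5 = {0, 5}  B6 = {0, 4}
Tree: B1–B2, B2–B3, B3–B4, B4–B5, B5–B6

Every bag has size at most 2, so the width is 2 − 1 = 1 and tw(G) ≤ 1. Any graph with an edge has treewidth ≥ 1, and G has the edge 6–1. The upper and lower bounds meet at 1, so that is the treewidth.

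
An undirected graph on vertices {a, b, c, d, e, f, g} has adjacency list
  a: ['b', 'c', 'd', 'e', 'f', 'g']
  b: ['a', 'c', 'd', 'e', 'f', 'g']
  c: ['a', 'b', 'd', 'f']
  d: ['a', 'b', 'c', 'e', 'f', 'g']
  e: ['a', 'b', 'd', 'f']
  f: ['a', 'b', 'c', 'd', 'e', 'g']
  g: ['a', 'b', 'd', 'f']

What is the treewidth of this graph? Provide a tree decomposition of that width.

Each bag holds 5 vertices, so the decomposition has width 4, which upper-bounds the treewidth. On the other hand G contains the 5-clique {a, b, d, f, g}. A clique must lie in a single bag of any decomposition, so no decomposition can have width below 4. The upper and lower bounds meet at 4, so that is the treewidth.

Treewidth 4.
One optimal decomposition is:
Bags: B1 = {a, b, d, f, g}  B2 = {a, b, d, e, f}  B3 = {a, b, c, d, f}
Tree: B1–B2, B1–B3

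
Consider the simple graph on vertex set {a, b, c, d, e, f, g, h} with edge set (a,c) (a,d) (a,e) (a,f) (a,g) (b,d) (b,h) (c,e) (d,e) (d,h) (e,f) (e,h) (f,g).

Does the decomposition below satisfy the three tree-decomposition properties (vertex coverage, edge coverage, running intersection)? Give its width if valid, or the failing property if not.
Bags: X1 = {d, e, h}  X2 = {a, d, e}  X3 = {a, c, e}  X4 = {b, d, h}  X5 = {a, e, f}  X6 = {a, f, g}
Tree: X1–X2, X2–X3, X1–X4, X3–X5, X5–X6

Every vertex of G appears in some bag (union = {a, b, c, d, e, f, g, h}); every edge is covered by a bag; and for each vertex v the set of bags containing v is connected in the bag tree. The decomposition is therefore valid. The largest bag has 3 vertices, so the width is 2.

Yes; width 2.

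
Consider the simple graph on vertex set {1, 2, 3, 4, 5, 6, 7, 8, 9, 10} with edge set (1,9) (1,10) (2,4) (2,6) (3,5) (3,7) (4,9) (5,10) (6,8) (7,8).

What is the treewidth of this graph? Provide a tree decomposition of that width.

Treewidth 2.
Bags: B1 = {1, 4, 9}  B2 = {1, 2, 4}  B3 = {1, 2, 6}  B4 = {1, 6, 8}  B5 = {1, 7, 8}  B6 = {1, 3, 7}  B7 = {1, 3, 5}  B8 = {1, 5, 10}
Tree: B1–B2, B2–B3, B3–B4, B4–B5, B5–B6, B6–B7, B7–B8

Each bag holds 3 vertices, so the decomposition has width 2, which upper-bounds the treewidth. For the lower bound, G contains the cycle 1–9–4–2–6–8–7–3–5–10–1, so G is not a forest; only forests have treewidth ≤ 1, hence tw(G) ≥ 2. Therefore the treewidth is 2.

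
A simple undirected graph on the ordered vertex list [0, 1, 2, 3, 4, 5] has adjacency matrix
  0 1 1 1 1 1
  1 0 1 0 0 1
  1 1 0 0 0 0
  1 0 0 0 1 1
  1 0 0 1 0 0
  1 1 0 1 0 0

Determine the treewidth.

2

A width-2 tree decomposition is:
Bags: B1 = {0, 3, 5}  B2 = {0, 1, 5}  B3 = {0, 3, 4}  B4 = {0, 1, 2}
Tree: B1–B2, B1–B3, B2–B4
The largest bag has 3 vertices, giving width 2; this decomposition certifies tw(G) ≤ 2. On the other hand G contains the 3-clique {0, 1, 2}. A clique must lie in a single bag of any decomposition, so no decomposition can have width below 2. Combining the bounds, tw(G) = 2.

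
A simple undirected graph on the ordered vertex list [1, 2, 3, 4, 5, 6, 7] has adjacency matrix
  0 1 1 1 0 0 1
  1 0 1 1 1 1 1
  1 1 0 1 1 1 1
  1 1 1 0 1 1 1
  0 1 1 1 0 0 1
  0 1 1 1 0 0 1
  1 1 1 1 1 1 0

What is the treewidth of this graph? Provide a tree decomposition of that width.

The largest bag has 5 vertices, giving width 4; this decomposition certifies tw(G) ≤ 4. Conversely, {1, 2, 3, 4, 7} is a clique of size 5, and the vertices of any clique must share a bag in every tree decomposition; so some bag has ≥ 5 vertices and tw(G) ≥ 4. The upper and lower bounds meet at 4, so that is the treewidth.

Treewidth 4.
One optimal decomposition is:
Bags: B1 = {2, 3, 4, 5, 7}  B2 = {2, 3, 4, 6, 7}  B3 = {1, 2, 3, 4, 7}
Tree: B1–B2, B2–B3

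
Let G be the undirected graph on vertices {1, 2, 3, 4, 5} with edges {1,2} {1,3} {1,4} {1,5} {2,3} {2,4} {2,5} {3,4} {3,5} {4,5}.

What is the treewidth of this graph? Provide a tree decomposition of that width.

Treewidth 4.
Bags: B1 = {1, 2, 3, 4, 5}
Tree: (single bag)

A single bag containing all 5 vertices is trivially a valid decomposition of width 4. For the lower bound, the 5 vertices {1, 2, 3, 4, 5} are pairwise adjacent, and any tree decomposition puts a clique entirely inside one bag — forcing width ≥ 4. Therefore the treewidth is 4.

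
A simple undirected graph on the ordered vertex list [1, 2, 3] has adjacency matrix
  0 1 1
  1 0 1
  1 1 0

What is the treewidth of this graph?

2

A width-2 tree decomposition is:
Bags: B1 = {1, 2, 3}
Tree: (single bag)
A single bag containing all 3 vertices is trivially a valid decomposition of width 2. For the lower bound, the 3 vertices {1, 2, 3} are pairwise adjacent, and any tree decomposition puts a clique entirely inside one bag — forcing width ≥ 2. The upper and lower bounds meet at 2, so that is the treewidth.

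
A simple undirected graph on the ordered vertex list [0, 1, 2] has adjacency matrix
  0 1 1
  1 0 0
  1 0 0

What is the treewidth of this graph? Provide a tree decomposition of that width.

Treewidth 1.
One optimal decomposition is:
Bags: B1 = {0, 2}  B2 = {0, 1}
Tree: B1–B2

Every bag has size at most 2, so the width is 2 − 1 = 1 and tw(G) ≤ 1. G has an edge, so its treewidth is at least 1. Hence tw(G) = 1 exactly.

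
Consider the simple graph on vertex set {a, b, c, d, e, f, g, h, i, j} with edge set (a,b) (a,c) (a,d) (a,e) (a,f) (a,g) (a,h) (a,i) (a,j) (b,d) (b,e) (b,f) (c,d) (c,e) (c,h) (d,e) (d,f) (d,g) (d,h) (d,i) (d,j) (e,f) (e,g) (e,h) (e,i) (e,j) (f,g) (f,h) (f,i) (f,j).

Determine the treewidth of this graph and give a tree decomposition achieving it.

Treewidth 4.
One optimal decomposition is:
Bags: B1 = {a, d, e, f, j}  B2 = {a, d, e, f, i}  B3 = {a, d, e, f, h}  B4 = {a, d, e, f, g}  B5 = {a, b, d, e, f}  B6 = {a, c, d, e, h}
Tree: B1–B2, B1–B3, B1–B4, B3–B5, B3–B6

Each bag holds 5 vertices, so the decomposition has width 4, which upper-bounds the treewidth. For the lower bound, the 5 vertices {a, c, d, e, h} are pairwise adjacent, and any tree decomposition puts a clique entirely inside one bag — forcing width ≥ 4. Hence tw(G) = 4 exactly.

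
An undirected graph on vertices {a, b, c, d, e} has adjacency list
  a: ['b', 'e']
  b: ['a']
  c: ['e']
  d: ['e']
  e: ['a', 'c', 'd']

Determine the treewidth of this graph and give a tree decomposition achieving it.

The largest bag has 2 vertices, giving width 1; this decomposition certifies tw(G) ≤ 1. G has an edge, so its treewidth is at least 1. The upper and lower bounds meet at 1, so that is the treewidth.

Treewidth 1.
Bags: B1 = {a, e}  B2 = {d, e}  B3 = {c, e}  B4 = {a, b}
Tree: B1–B2, B2–B3, B1–B4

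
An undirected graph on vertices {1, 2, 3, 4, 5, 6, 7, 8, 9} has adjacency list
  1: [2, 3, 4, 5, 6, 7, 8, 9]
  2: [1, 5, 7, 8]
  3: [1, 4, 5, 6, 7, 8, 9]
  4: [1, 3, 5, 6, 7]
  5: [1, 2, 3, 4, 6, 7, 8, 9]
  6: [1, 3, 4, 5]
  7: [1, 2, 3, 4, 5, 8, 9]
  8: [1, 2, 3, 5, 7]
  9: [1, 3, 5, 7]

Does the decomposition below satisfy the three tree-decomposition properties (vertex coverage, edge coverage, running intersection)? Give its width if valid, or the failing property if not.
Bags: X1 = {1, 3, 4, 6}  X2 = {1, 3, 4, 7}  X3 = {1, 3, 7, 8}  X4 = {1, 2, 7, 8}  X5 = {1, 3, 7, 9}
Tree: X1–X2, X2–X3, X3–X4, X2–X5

A tree decomposition must satisfy three properties: every vertex lies in some bag; for every edge, both endpoints lie together in some bag; and for every vertex, the bags containing it form a connected subtree. Here vertex 5 appears in no bag, so the decomposition is invalid.

No — vertex 5 appears in no bag.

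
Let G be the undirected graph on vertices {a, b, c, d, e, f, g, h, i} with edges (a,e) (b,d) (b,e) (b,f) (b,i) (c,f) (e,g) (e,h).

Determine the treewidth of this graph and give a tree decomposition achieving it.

Treewidth 1.
One such decomposition:
Bags: B1 = {b, e}  B2 = {b, i}  B3 = {e, g}  B4 = {b, d}  B5 = {a, e}  B6 = {e, h}  B7 = {b, f}  B8 = {c, f}
Tree: B1–B2, B1–B3, B2–B4, B3–B5, B1–B6, B2–B7, B7–B8

Each bag holds 2 vertices, so the decomposition has width 1, which upper-bounds the treewidth. Any graph with an edge has treewidth ≥ 1, and G has the edge b–e. The upper and lower bounds meet at 1, so that is the treewidth.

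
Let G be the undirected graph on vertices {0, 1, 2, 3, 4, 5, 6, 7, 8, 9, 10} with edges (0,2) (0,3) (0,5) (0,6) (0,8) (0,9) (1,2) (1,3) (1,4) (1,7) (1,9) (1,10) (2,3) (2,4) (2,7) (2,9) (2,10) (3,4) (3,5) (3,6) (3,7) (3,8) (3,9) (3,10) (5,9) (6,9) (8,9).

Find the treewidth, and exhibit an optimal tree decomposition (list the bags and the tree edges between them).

Treewidth 3.
Bags: B1 = {1, 2, 3, 9}  B2 = {0, 2, 3, 9}  B3 = {1, 2, 3, 10}  B4 = {0, 3, 8, 9}  B5 = {1, 2, 3, 4}  B6 = {1, 2, 3, 7}  B7 = {0, 3, 6, 9}  B8 = {0, 3, 5, 9}
Tree: B1–B2, B1–B3, B2–B4, B1–B5, B1–B6, B2–B7, B7–B8

Every bag has size at most 4, so the width is 4 − 1 = 3 and tw(G) ≤ 3. For the lower bound, the 4 vertices {0, 3, 8, 9} are pairwise adjacent, and any tree decomposition puts a clique entirely inside one bag — forcing width ≥ 3. Hence tw(G) = 3 exactly.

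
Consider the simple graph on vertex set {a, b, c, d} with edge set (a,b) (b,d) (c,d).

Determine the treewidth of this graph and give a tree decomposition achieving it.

The largest bag has 2 vertices, giving width 1; this decomposition certifies tw(G) ≤ 1. Since G has at least one edge (e.g. c–d), it is not an edgeless graph, so tw(G) ≥ 1. Hence tw(G) = 1 exactly.

Treewidth 1.
Bags: B1 = {c, d}  B2 = {b, d}  B3 = {a, b}
Tree: B1–B2, B2–B3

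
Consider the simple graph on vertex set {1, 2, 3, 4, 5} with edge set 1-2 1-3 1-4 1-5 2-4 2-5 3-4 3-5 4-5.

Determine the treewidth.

A width-3 tree decomposition is:
Bags: B1 = {1, 3, 4, 5}  B2 = {1, 2, 4, 5}
Tree: B1–B2
The largest bag has 4 vertices, giving width 3; this decomposition certifies tw(G) ≤ 3. On the other hand G contains the 4-clique {1, 2, 4, 5}. A clique must lie in a single bag of any decomposition, so no decomposition can have width below 3. Therefore the treewidth is 3.

3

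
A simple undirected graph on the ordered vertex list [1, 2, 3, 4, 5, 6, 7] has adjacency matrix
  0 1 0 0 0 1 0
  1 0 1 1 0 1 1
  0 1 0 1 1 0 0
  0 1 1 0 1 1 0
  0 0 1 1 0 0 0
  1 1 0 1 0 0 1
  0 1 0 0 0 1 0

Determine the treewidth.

2

A width-2 tree decomposition is:
Bags: B1 = {1, 2, 6}  B2 = {2, 4, 6}  B3 = {2, 3, 4}  B4 = {3, 4, 5}  B5 = {2, 6, 7}
Tree: B1–B2, B2–B3, B3–B4, B1–B5
The largest bag has 3 vertices, giving width 2; this decomposition certifies tw(G) ≤ 2. On the other hand G contains the 3-clique {2, 3, 4}. A clique must lie in a single bag of any decomposition, so no decomposition can have width below 2. The upper and lower bounds meet at 2, so that is the treewidth.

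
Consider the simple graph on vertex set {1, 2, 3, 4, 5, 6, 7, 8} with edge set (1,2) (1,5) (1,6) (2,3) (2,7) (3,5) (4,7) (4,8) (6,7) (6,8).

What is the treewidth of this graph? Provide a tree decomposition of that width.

Treewidth 2.
Bags: B1 = {2, 3, 5}  B2 = {1, 2, 5}  B3 = {1, 2, 7}  B4 = {1, 6, 7}  B5 = {4, 6, 7}  B6 = {4, 6, 8}
Tree: B1–B2, B2–B3, B3–B4, B4–B5, B5–B6

The largest bag has 3 vertices, giving width 2; this decomposition certifies tw(G) ≤ 2. For the lower bound, G contains the cycle 3–5–1–2–3, so G is not a forest; only forests have treewidth ≤ 1, hence tw(G) ≥ 2. Hence tw(G) = 2 exactly.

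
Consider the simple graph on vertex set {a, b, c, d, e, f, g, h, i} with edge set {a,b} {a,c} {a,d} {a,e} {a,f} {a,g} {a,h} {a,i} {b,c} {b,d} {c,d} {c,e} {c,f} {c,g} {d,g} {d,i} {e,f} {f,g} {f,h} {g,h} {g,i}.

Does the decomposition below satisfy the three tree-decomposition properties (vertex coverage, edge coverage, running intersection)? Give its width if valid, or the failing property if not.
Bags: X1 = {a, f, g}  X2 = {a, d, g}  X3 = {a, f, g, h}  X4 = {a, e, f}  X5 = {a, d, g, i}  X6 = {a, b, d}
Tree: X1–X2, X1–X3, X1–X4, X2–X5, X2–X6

No — vertex c appears in no bag.

A tree decomposition must satisfy three properties: every vertex lies in some bag; for every edge, both endpoints lie together in some bag; and for every vertex, the bags containing it form a connected subtree. Here vertex c appears in no bag, so the decomposition is invalid.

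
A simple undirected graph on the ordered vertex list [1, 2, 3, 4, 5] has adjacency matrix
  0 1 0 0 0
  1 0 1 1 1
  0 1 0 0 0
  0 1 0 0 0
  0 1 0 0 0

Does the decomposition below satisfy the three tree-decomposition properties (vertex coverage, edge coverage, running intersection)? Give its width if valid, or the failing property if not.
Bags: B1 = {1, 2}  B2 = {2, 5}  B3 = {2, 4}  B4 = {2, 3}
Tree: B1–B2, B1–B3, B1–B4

Checking the three conditions: (i) the bags cover all of {1, 2, 3, 4, 5}; (ii) for each edge, some bag contains both endpoints; (iii) the bags containing any fixed vertex form a subtree. All hold, so the decomposition is valid with width 2 − 1 = 1.

Yes; width 1.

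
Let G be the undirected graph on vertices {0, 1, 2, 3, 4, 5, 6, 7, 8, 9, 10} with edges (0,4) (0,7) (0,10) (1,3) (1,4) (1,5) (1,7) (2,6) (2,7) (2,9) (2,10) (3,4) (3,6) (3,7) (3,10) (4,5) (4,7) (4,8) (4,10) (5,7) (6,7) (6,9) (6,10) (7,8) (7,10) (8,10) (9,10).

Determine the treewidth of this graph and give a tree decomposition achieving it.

Treewidth 3.
Bags: B1 = {3, 6, 7, 10}  B2 = {3, 4, 7, 10}  B3 = {1, 3, 4, 7}  B4 = {4, 7, 8, 10}  B5 = {0, 4, 7, 10}  B6 = {2, 6, 7, 10}  B7 = {2, 6, 9, 10}  B8 = {1, 4, 5, 7}
Tree: B1–B2, B2–B3, B2–B4, B2–B5, B1–B6, B6–B7, B3–B8

The largest bag has 4 vertices, giving width 3; this decomposition certifies tw(G) ≤ 3. Conversely, {2, 6, 9, 10} is a clique of size 4, and the vertices of any clique must share a bag in every tree decomposition; so some bag has ≥ 4 vertices and tw(G) ≥ 3. Therefore the treewidth is 3.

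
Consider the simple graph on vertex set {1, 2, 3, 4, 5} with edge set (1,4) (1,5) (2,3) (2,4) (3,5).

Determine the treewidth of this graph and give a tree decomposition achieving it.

The largest bag has 3 vertices, giving width 2; this decomposition certifies tw(G) ≤ 2. For the lower bound, G contains the cycle 1–4–2–3–5–1, so G is not a forest; only forests have treewidth ≤ 1, hence tw(G) ≥ 2. The upper and lower bounds meet at 2, so that is the treewidth.

Treewidth 2.
One optimal decomposition is:
Bags: B1 = {1, 2, 4}  B2 = {1, 2, 3}  B3 = {1, 3, 5}
Tree: B1–B2, B2–B3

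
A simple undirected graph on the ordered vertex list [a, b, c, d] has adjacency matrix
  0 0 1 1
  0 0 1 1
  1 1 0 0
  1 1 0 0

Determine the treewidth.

2

A width-2 tree decomposition is:
Bags: B1 = {a, b, c}  B2 = {a, b, d}
Tree: B1–B2
The largest bag has 3 vertices, giving width 2; this decomposition certifies tw(G) ≤ 2. For the lower bound, G contains the cycle a–c–b–d–a, so G is not a forest; only forests have treewidth ≤ 1, hence tw(G) ≥ 2. The upper and lower bounds meet at 2, so that is the treewidth.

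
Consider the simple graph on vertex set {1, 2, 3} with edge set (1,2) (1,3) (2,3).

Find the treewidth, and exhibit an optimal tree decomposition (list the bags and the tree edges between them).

Treewidth 2.
One such decomposition:
Bags: B1 = {1, 2, 3}
Tree: (single bag)

A single bag containing all 3 vertices is trivially a valid decomposition of width 2. Conversely, {1, 2, 3} is a clique of size 3, and the vertices of any clique must share a bag in every tree decomposition; so some bag has ≥ 3 vertices and tw(G) ≥ 2. Therefore the treewidth is 2.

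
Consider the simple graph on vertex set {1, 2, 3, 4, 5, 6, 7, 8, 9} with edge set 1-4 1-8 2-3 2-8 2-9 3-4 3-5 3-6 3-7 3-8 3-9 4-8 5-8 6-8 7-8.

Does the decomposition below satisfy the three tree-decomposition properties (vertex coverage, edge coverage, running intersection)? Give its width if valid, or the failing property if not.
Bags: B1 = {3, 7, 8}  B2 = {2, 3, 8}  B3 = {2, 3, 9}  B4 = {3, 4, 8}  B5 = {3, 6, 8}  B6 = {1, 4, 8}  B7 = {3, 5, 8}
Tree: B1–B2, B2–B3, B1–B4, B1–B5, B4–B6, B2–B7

Yes; width 2.

Vertex coverage: the bags together contain {1, 2, 3, 4, 5, 6, 7, 8, 9}, the full vertex set. Edge coverage: each edge of G has both endpoints in at least one bag. Running intersection: for every vertex, the bags containing it form a connected subtree. All three properties hold, so this is a valid tree decomposition of width max|bag| − 1 = 2, and hence tw(G) ≤ 2.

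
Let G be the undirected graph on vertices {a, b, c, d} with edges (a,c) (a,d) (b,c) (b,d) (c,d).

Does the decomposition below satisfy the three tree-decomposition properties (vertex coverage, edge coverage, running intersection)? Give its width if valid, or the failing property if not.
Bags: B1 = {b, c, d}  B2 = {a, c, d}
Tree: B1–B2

Yes; width 2.

Checking the three conditions: (i) the bags cover all of {a, b, c, d}; (ii) for each edge, some bag contains both endpoints; (iii) the bags containing any fixed vertex form a subtree. All hold, so the decomposition is valid with width 3 − 1 = 2.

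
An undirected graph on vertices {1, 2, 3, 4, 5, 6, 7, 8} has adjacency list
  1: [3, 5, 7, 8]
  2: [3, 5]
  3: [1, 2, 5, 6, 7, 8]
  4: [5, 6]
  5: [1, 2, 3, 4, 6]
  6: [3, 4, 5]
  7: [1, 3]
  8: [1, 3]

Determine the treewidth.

A width-2 tree decomposition is:
Bags: B1 = {1, 3, 5}  B2 = {2, 3, 5}  B3 = {3, 5, 6}  B4 = {1, 3, 8}  B5 = {1, 3, 7}  B6 = {4, 5, 6}
Tree: B1–B2, B2–B3, B1–B4, B1–B5, B3–B6
The largest bag has 3 vertices, giving width 2; this decomposition certifies tw(G) ≤ 2. On the other hand G contains the 3-clique {1, 3, 8}. A clique must lie in a single bag of any decomposition, so no decomposition can have width below 2. Therefore the treewidth is 2.

2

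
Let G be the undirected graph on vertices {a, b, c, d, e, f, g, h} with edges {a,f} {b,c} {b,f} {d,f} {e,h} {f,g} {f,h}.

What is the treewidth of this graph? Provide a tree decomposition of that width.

The largest bag has 2 vertices, giving width 1; this decomposition certifies tw(G) ≤ 1. Since G has at least one edge (e.g. h–f), it is not an edgeless graph, so tw(G) ≥ 1. Hence tw(G) = 1 exactly.

Treewidth 1.
One optimal decomposition is:
Bags: B1 = {f, h}  B2 = {f, g}  B3 = {b, f}  B4 = {a, f}  B5 = {b, c}  B6 = {e, h}  B7 = {d, f}
Tree: B1–B2, B2–B3, B1–B4, B3–B5, B1–B6, B1–B7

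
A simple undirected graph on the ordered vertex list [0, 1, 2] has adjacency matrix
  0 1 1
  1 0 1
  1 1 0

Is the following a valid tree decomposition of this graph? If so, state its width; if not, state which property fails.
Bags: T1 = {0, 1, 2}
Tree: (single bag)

Yes; width 2.

Vertex coverage: the bags together contain {0, 1, 2}, the full vertex set. Edge coverage: each edge of G has both endpoints in at least one bag. Running intersection: for every vertex, the bags containing it form a connected subtree. All three properties hold, so this is a valid tree decomposition of width max|bag| − 1 = 2, and hence tw(G) ≤ 2.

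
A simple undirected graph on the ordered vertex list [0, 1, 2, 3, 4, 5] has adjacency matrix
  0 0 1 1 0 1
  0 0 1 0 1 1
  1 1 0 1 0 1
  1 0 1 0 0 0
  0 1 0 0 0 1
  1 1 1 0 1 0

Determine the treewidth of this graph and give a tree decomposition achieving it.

Each bag holds 3 vertices, so the decomposition has width 2, which upper-bounds the treewidth. Conversely, {0, 2, 3} is a clique of size 3, and the vertices of any clique must share a bag in every tree decomposition; so some bag has ≥ 3 vertices and tw(G) ≥ 2. Combining the bounds, tw(G) = 2.

Treewidth 2.
One optimal decomposition is:
Bags: B1 = {0, 2, 3}  B2 = {0, 2, 5}  B3 = {1, 2, 5}  B4 = {1, 4, 5}
Tree: B1–B2, B2–B3, B3–B4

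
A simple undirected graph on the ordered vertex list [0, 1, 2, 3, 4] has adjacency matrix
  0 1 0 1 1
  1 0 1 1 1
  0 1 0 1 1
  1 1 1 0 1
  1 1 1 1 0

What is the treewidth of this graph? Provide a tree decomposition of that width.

Treewidth 3.
One such decomposition:
Bags: B1 = {1, 2, 3, 4}  B2 = {0, 1, 3, 4}
Tree: B1–B2

Every bag has size at most 4, so the width is 4 − 1 = 3 and tw(G) ≤ 3. Conversely, {0, 1, 3, 4} is a clique of size 4, and the vertices of any clique must share a bag in every tree decomposition; so some bag has ≥ 4 vertices and tw(G) ≥ 3. Hence tw(G) = 3 exactly.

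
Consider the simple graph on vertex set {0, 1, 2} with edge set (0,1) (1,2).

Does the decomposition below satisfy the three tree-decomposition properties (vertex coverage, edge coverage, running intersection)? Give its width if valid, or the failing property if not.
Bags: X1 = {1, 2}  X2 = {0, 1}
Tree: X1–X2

Yes; width 1.

Vertex coverage: the bags together contain {0, 1, 2}, the full vertex set. Edge coverage: each edge of G has both endpoints in at least one bag. Running intersection: for every vertex, the bags containing it form a connected subtree. All three properties hold, so this is a valid tree decomposition of width max|bag| − 1 = 1, and hence tw(G) ≤ 1.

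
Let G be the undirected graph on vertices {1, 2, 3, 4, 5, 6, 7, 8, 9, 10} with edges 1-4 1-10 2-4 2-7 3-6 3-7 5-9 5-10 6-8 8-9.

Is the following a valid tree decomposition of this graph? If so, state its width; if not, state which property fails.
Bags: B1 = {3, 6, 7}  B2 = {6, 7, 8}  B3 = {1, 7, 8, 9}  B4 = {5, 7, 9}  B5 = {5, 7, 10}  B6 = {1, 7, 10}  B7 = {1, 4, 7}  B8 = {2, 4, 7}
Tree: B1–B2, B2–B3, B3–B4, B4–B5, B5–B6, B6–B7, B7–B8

A tree decomposition must satisfy three properties: every vertex lies in some bag; for every edge, both endpoints lie together in some bag; and for every vertex, the bags containing it form a connected subtree. Here bags containing vertex 1 are not connected in the tree, so the decomposition is invalid.

No — bags containing vertex 1 are not connected in the tree.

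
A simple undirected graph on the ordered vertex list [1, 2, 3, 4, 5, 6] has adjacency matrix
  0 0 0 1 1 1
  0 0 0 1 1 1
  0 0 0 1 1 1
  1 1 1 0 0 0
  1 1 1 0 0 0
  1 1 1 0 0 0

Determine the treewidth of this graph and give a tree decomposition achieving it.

The largest bag has 4 vertices, giving width 3; this decomposition certifies tw(G) ≤ 3. For the lower bound: the 4 vertex sets {3,5}, {2,4}, {1}, {6} are disjoint, each induces a connected subgraph, and every pair is joined by at least one edge of G. Contracting each set to a single vertex therefore yields K_{4} as a minor, and since treewidth is minor-monotone, tw(G) ≥ tw(K_{4}) = 3. Therefore the treewidth is 3.

Treewidth 3.
One optimal decomposition is:
Bags: B1 = {1, 2, 3, 5}  B2 = {1, 2, 3, 4}  B3 = {1, 2, 3, 6}
Tree: B1–B2, B2–B3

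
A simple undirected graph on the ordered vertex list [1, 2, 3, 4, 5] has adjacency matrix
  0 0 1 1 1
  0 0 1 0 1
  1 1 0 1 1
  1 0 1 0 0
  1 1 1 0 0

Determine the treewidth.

A width-2 tree decomposition is:
Bags: B1 = {2, 3, 5}  B2 = {1, 3, 5}  B3 = {1, 3, 4}
Tree: B1–B2, B2–B3
The largest bag has 3 vertices, giving width 2; this decomposition certifies tw(G) ≤ 2. For the lower bound, the 3 vertices {1, 3, 4} are pairwise adjacent, and any tree decomposition puts a clique entirely inside one bag — forcing width ≥ 2. Hence tw(G) = 2 exactly.

2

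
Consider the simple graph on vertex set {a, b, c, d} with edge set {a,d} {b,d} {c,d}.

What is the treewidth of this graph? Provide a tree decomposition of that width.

Treewidth 1.
One such decomposition:
Bags: B1 = {b, d}  B2 = {a, d}  B3 = {c, d}
Tree: B1–B2, B1–B3

Every bag has size at most 2, so the width is 2 − 1 = 1 and tw(G) ≤ 1. Since G has at least one edge (e.g. d–b), it is not an edgeless graph, so tw(G) ≥ 1. Therefore the treewidth is 1.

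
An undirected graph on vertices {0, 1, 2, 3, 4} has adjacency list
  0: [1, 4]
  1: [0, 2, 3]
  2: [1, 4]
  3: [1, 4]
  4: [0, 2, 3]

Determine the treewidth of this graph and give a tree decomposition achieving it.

The largest bag has 3 vertices, giving width 2; this decomposition certifies tw(G) ≤ 2. For the lower bound, G contains the cycle 2–4–0–1–2, so G is not a forest; only forests have treewidth ≤ 1, hence tw(G) ≥ 2. Therefore the treewidth is 2.

Treewidth 2.
Bags: B1 = {1, 2, 4}  B2 = {0, 1, 4}  B3 = {1, 3, 4}
Tree: B1–B2, B2–B3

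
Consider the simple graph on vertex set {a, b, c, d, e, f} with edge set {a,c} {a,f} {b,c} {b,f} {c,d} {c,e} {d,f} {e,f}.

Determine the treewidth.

A width-2 tree decomposition is:
Bags: B1 = {c, d, f}  B2 = {b, c, f}  B3 = {a, c, f}  B4 = {c, e, f}
Tree: B1–B2, B2–B3, B3–B4
Every bag has size at most 3, so the width is 3 − 1 = 2 and tw(G) ≤ 2. The edges d–f–b–c–d form a cycle, so G is not a tree and its treewidth is at least 2. Hence tw(G) = 2 exactly.

2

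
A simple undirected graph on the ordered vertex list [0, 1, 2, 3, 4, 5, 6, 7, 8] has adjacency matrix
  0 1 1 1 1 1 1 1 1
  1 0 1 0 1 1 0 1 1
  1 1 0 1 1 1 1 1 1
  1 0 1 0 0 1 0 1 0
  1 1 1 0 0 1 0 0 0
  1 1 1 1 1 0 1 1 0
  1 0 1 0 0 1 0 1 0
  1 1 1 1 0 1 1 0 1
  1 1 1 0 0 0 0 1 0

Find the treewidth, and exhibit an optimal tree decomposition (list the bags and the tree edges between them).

Each bag holds 5 vertices, so the decomposition has width 4, which upper-bounds the treewidth. On the other hand G contains the 5-clique {0, 1, 2, 7, 8}. A clique must lie in a single bag of any decomposition, so no decomposition can have width below 4. Combining the bounds, tw(G) = 4.

Treewidth 4.
Bags: B1 = {0, 1, 2, 5, 7}  B2 = {0, 2, 5, 6, 7}  B3 = {0, 1, 2, 4, 5}  B4 = {0, 1, 2, 7, 8}  B5 = {0, 2, 3, 5, 7}
Tree: B1–B2, B1–B3, B1–B4, B1–B5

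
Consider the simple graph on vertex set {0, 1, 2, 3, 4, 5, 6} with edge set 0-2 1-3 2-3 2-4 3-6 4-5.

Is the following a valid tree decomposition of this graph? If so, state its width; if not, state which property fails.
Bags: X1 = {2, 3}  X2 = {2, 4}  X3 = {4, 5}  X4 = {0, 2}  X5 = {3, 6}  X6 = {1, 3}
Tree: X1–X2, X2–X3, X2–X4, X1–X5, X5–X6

Yes; width 1.

Every vertex of G appears in some bag (union = {0, 1, 2, 3, 4, 5, 6}); every edge is covered by a bag; and for each vertex v the set of bags containing v is connected in the bag tree. The decomposition is therefore valid. The largest bag has 2 vertices, so the width is 1.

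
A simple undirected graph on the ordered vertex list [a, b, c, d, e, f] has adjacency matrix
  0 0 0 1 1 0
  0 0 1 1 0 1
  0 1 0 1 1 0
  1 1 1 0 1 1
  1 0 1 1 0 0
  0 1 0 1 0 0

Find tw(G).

2

A width-2 tree decomposition is:
Bags: B1 = {b, c, d}  B2 = {c, d, e}  B3 = {b, d, f}  B4 = {a, d, e}
Tree: B1–B2, B1–B3, B2–B4
Each bag holds 3 vertices, so the decomposition has width 2, which upper-bounds the treewidth. For the lower bound, the 3 vertices {c, d, e} are pairwise adjacent, and any tree decomposition puts a clique entirely inside one bag — forcing width ≥ 2. Therefore the treewidth is 2.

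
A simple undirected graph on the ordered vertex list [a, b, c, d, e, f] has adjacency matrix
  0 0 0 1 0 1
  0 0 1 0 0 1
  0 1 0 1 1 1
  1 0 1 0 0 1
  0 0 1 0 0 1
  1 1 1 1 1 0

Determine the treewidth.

A width-2 tree decomposition is:
Bags: B1 = {c, d, f}  B2 = {a, d, f}  B3 = {c, e, f}  B4 = {b, c, f}
Tree: B1–B2, B1–B3, B3–B4
Each bag holds 3 vertices, so the decomposition has width 2, which upper-bounds the treewidth. For the lower bound, the 3 vertices {c, d, f} are pairwise adjacent, and any tree decomposition puts a clique entirely inside one bag — forcing width ≥ 2. The upper and lower bounds meet at 2, so that is the treewidth.

2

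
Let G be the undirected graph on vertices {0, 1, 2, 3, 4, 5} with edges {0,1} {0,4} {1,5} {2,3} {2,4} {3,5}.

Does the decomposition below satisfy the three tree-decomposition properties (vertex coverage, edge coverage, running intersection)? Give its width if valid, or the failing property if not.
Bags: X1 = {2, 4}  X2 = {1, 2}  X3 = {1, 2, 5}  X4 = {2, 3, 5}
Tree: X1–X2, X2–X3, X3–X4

No — vertex 0 appears in no bag.

A tree decomposition must satisfy three properties: every vertex lies in some bag; for every edge, both endpoints lie together in some bag; and for every vertex, the bags containing it form a connected subtree. Here vertex 0 appears in no bag, so the decomposition is invalid.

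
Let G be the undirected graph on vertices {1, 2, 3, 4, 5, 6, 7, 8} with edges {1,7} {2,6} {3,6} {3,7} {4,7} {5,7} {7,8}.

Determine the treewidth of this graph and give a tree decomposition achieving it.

Every bag has size at most 2, so the width is 2 − 1 = 1 and tw(G) ≤ 1. Since G has at least one edge (e.g. 3–7), it is not an edgeless graph, so tw(G) ≥ 1. Combining the bounds, tw(G) = 1.

Treewidth 1.
One such decomposition:
Bags: B1 = {3, 7}  B2 = {3, 6}  B3 = {5, 7}  B4 = {4, 7}  B5 = {1, 7}  B6 = {7, 8}  B7 = {2, 6}
Tree: B1–B2, B1–B3, B3–B4, B1–B5, B1–B6, B2–B7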